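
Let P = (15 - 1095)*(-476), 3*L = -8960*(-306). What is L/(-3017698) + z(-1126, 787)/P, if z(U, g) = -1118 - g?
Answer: -15852556943/51711272928 ≈ -0.30656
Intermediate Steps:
L = 913920 (L = (-8960*(-306))/3 = (⅓)*2741760 = 913920)
P = 514080 (P = -1080*(-476) = 514080)
L/(-3017698) + z(-1126, 787)/P = 913920/(-3017698) + (-1118 - 1*787)/514080 = 913920*(-1/3017698) + (-1118 - 787)*(1/514080) = -456960/1508849 - 1905*1/514080 = -456960/1508849 - 127/34272 = -15852556943/51711272928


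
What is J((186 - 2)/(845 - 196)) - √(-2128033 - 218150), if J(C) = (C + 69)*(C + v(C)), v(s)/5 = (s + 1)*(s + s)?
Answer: 74288295240/273359449 - 3*I*√260687 ≈ 271.76 - 1531.7*I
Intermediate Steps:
v(s) = 10*s*(1 + s) (v(s) = 5*((s + 1)*(s + s)) = 5*((1 + s)*(2*s)) = 5*(2*s*(1 + s)) = 10*s*(1 + s))
J(C) = (69 + C)*(C + 10*C*(1 + C)) (J(C) = (C + 69)*(C + 10*C*(1 + C)) = (69 + C)*(C + 10*C*(1 + C)))
J((186 - 2)/(845 - 196)) - √(-2128033 - 218150) = ((186 - 2)/(845 - 196))*(759 + 10*((186 - 2)/(845 - 196))² + 701*((186 - 2)/(845 - 196))) - √(-2128033 - 218150) = (184/649)*(759 + 10*(184/649)² + 701*(184/649)) - √(-2346183) = (184*(1/649))*(759 + 10*(184*(1/649))² + 701*(184*(1/649))) - 3*I*√260687 = 184*(759 + 10*(184/649)² + 701*(184/649))/649 - 3*I*√260687 = 184*(759 + 10*(33856/421201) + 128984/649)/649 - 3*I*√260687 = 184*(759 + 338560/421201 + 128984/649)/649 - 3*I*√260687 = (184/649)*(403740735/421201) - 3*I*√260687 = 74288295240/273359449 - 3*I*√260687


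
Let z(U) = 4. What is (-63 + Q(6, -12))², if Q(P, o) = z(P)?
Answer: 3481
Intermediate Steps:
Q(P, o) = 4
(-63 + Q(6, -12))² = (-63 + 4)² = (-59)² = 3481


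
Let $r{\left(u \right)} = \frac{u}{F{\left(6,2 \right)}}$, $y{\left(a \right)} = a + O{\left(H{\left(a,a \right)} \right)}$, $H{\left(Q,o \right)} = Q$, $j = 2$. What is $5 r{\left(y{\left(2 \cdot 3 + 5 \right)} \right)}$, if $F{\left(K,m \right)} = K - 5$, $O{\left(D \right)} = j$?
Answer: $65$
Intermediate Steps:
$O{\left(D \right)} = 2$
$F{\left(K,m \right)} = -5 + K$ ($F{\left(K,m \right)} = K - 5 = -5 + K$)
$y{\left(a \right)} = 2 + a$ ($y{\left(a \right)} = a + 2 = 2 + a$)
$r{\left(u \right)} = u$ ($r{\left(u \right)} = \frac{u}{-5 + 6} = \frac{u}{1} = u 1 = u$)
$5 r{\left(y{\left(2 \cdot 3 + 5 \right)} \right)} = 5 \left(2 + \left(2 \cdot 3 + 5\right)\right) = 5 \left(2 + \left(6 + 5\right)\right) = 5 \left(2 + 11\right) = 5 \cdot 13 = 65$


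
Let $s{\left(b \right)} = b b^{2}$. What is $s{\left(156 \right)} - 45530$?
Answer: $3750886$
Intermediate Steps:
$s{\left(b \right)} = b^{3}$
$s{\left(156 \right)} - 45530 = 156^{3} - 45530 = 3796416 - 45530 = 3750886$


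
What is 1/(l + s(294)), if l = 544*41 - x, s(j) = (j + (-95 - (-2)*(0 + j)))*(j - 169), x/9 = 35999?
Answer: -1/203312 ≈ -4.9185e-6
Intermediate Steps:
x = 323991 (x = 9*35999 = 323991)
s(j) = (-169 + j)*(-95 + 3*j) (s(j) = (j + (-95 - (-2)*j))*(-169 + j) = (j + (-95 + 2*j))*(-169 + j) = (-95 + 3*j)*(-169 + j) = (-169 + j)*(-95 + 3*j))
l = -301687 (l = 544*41 - 1*323991 = 22304 - 323991 = -301687)
1/(l + s(294)) = 1/(-301687 + (16055 - 602*294 + 3*294²)) = 1/(-301687 + (16055 - 176988 + 3*86436)) = 1/(-301687 + (16055 - 176988 + 259308)) = 1/(-301687 + 98375) = 1/(-203312) = -1/203312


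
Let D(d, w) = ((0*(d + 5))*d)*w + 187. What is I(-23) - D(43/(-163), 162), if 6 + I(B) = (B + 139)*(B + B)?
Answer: -5529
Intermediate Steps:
I(B) = -6 + 2*B*(139 + B) (I(B) = -6 + (B + 139)*(B + B) = -6 + (139 + B)*(2*B) = -6 + 2*B*(139 + B))
D(d, w) = 187 (D(d, w) = ((0*(5 + d))*d)*w + 187 = (0*d)*w + 187 = 0*w + 187 = 0 + 187 = 187)
I(-23) - D(43/(-163), 162) = (-6 + 2*(-23)² + 278*(-23)) - 1*187 = (-6 + 2*529 - 6394) - 187 = (-6 + 1058 - 6394) - 187 = -5342 - 187 = -5529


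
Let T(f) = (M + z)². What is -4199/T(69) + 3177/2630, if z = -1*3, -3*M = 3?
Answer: -5496269/21040 ≈ -261.23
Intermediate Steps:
M = -1 (M = -⅓*3 = -1)
z = -3
T(f) = 16 (T(f) = (-1 - 3)² = (-4)² = 16)
-4199/T(69) + 3177/2630 = -4199/16 + 3177/2630 = -5496269/21040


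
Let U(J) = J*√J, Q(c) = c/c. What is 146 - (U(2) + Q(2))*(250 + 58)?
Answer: -162 - 616*√2 ≈ -1033.2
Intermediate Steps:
Q(c) = 1
U(J) = J^(3/2)
146 - (U(2) + Q(2))*(250 + 58) = 146 - (2^(3/2) + 1)*(250 + 58) = 146 - (2*√2 + 1)*308 = 146 - (1 + 2*√2)*308 = 146 - (308 + 616*√2) = 146 + (-308 - 616*√2) = -162 - 616*√2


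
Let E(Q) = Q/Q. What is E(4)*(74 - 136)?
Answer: -62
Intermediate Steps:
E(Q) = 1
E(4)*(74 - 136) = 1*(74 - 136) = 1*(-62) = -62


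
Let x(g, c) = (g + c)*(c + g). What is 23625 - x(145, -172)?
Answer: 22896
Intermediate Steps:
x(g, c) = (c + g)**2 (x(g, c) = (c + g)*(c + g) = (c + g)**2)
23625 - x(145, -172) = 23625 - (-172 + 145)**2 = 23625 - 1*(-27)**2 = 23625 - 1*729 = 23625 - 729 = 22896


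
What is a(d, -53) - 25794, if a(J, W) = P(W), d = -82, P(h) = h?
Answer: -25847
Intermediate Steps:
a(J, W) = W
a(d, -53) - 25794 = -53 - 25794 = -25847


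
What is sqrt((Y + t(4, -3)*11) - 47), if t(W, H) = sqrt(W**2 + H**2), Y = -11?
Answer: I*sqrt(3) ≈ 1.732*I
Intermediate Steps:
t(W, H) = sqrt(H**2 + W**2)
sqrt((Y + t(4, -3)*11) - 47) = sqrt((-11 + sqrt((-3)**2 + 4**2)*11) - 47) = sqrt((-11 + sqrt(9 + 16)*11) - 47) = sqrt((-11 + sqrt(25)*11) - 47) = sqrt((-11 + 5*11) - 47) = sqrt((-11 + 55) - 47) = sqrt(44 - 47) = sqrt(-3) = I*sqrt(3)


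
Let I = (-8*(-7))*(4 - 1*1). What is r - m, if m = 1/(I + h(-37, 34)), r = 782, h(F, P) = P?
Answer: 157963/202 ≈ 782.00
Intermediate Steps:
I = 168 (I = 56*(4 - 1) = 56*3 = 168)
m = 1/202 (m = 1/(168 + 34) = 1/202 ≈ 0.0049505)
r - m = 782 - 1*1/202 = 782 - 1/202 = 157963/202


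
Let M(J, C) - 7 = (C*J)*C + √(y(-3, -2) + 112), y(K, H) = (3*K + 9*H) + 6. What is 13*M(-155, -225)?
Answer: -102009284 + 13*√91 ≈ -1.0201e+8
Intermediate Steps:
y(K, H) = 6 + 3*K + 9*H
M(J, C) = 7 + √91 + J*C² (M(J, C) = 7 + ((C*J)*C + √((6 + 3*(-3) + 9*(-2)) + 112)) = 7 + (J*C² + √((6 - 9 - 18) + 112)) = 7 + (J*C² + √(-21 + 112)) = 7 + (J*C² + √91) = 7 + (√91 + J*C²) = 7 + √91 + J*C²)
13*M(-155, -225) = 13*(7 + √91 - 155*(-225)²) = 13*(7 + √91 - 155*50625) = 13*(7 + √91 - 7846875) = 13*(-7846868 + √91) = -102009284 + 13*√91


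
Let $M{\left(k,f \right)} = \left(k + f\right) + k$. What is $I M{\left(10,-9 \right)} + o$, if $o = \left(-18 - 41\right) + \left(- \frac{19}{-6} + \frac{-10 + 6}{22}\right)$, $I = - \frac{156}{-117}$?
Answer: $- \frac{2729}{66} \approx -41.349$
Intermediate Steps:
$M{\left(k,f \right)} = f + 2 k$ ($M{\left(k,f \right)} = \left(f + k\right) + k = f + 2 k$)
$I = \frac{4}{3}$ ($I = \left(-156\right) \left(- \frac{1}{117}\right) = \frac{4}{3} \approx 1.3333$)
$o = - \frac{3697}{66}$ ($o = -59 - - \frac{197}{66} = -59 + \left(\frac{19}{6} - \frac{2}{11}\right) = -59 + \frac{197}{66} = - \frac{3697}{66} \approx -56.015$)
$I M{\left(10,-9 \right)} + o = \frac{4 \left(-9 + 2 \cdot 10\right)}{3} - \frac{3697}{66} = \frac{4 \left(-9 + 20\right)}{3} - \frac{3697}{66} = \frac{4}{3} \cdot 11 - \frac{3697}{66} = \frac{44}{3} - \frac{3697}{66} = - \frac{2729}{66}$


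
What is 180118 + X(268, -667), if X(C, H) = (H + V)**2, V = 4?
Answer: 619687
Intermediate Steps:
X(C, H) = (4 + H)**2 (X(C, H) = (H + 4)**2 = (4 + H)**2)
180118 + X(268, -667) = 180118 + (4 - 667)**2 = 180118 + (-663)**2 = 180118 + 439569 = 619687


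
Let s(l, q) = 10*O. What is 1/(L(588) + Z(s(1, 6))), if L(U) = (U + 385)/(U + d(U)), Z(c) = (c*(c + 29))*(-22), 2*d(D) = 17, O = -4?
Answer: -1193/11546294 ≈ -0.00010332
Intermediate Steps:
d(D) = 17/2 (d(D) = (½)*17 = 17/2)
s(l, q) = -40 (s(l, q) = 10*(-4) = -40)
Z(c) = -22*c*(29 + c) (Z(c) = (c*(29 + c))*(-22) = -22*c*(29 + c))
L(U) = (385 + U)/(17/2 + U) (L(U) = (U + 385)/(U + 17/2) = (385 + U)/(17/2 + U))
1/(L(588) + Z(s(1, 6))) = 1/(2*(385 + 588)/(17 + 2*588) - 22*(-40)*(29 - 40)) = 1/(2*973/(17 + 1176) - 22*(-40)*(-11)) = 1/(2*973/1193 - 9680) = 1/(2*(1/1193)*973 - 9680) = 1/(1946/1193 - 9680) = 1/(-11546294/1193) = -1193/11546294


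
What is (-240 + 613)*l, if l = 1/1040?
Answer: 373/1040 ≈ 0.35865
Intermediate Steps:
l = 1/1040 ≈ 0.00096154
(-240 + 613)*l = (-240 + 613)*(1/1040) = 373*(1/1040) = 373/1040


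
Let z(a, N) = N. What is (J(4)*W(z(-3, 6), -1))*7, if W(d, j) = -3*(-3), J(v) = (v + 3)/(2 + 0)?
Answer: 441/2 ≈ 220.50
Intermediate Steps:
J(v) = 3/2 + v/2 (J(v) = (3 + v)/2 = (3 + v)*(1/2) = 3/2 + v/2)
W(d, j) = 9
(J(4)*W(z(-3, 6), -1))*7 = ((3/2 + (1/2)*4)*9)*7 = ((3/2 + 2)*9)*7 = ((7/2)*9)*7 = (63/2)*7 = 441/2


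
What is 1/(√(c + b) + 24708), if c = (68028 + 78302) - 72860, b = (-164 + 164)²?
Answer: 4118/101735299 - √73470/610411794 ≈ 4.0034e-5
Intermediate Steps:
b = 0 (b = 0² = 0)
c = 73470 (c = 146330 - 72860 = 73470)
1/(√(c + b) + 24708) = 1/(√(73470 + 0) + 24708) = 1/(√73470 + 24708) = 1/(24708 + √73470)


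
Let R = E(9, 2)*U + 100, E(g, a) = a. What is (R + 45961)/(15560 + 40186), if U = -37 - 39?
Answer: 5101/6194 ≈ 0.82354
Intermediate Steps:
U = -76
R = -52 (R = 2*(-76) + 100 = -152 + 100 = -52)
(R + 45961)/(15560 + 40186) = (-52 + 45961)/(15560 + 40186) = 45909/55746 = 45909*(1/55746) = 5101/6194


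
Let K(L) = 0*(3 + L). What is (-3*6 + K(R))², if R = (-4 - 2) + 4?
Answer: 324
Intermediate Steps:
R = -2 (R = -6 + 4 = -2)
K(L) = 0
(-3*6 + K(R))² = (-3*6 + 0)² = (-18 + 0)² = (-18)² = 324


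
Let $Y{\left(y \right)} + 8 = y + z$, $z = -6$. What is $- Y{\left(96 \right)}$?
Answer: $-82$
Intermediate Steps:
$Y{\left(y \right)} = -14 + y$ ($Y{\left(y \right)} = -8 + \left(y - 6\right) = -8 + \left(-6 + y\right) = -14 + y$)
$- Y{\left(96 \right)} = - (-14 + 96) = \left(-1\right) 82 = -82$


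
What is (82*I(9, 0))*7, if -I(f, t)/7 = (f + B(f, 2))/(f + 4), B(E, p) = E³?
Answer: -2965284/13 ≈ -2.2810e+5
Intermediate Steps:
I(f, t) = -7*(f + f³)/(4 + f) (I(f, t) = -7*(f + f³)/(f + 4) = -7*(f + f³)/(4 + f))
(82*I(9, 0))*7 = (82*(7*9*(-1 - 1*9²)/(4 + 9)))*7 = (82*(7*9*(-1 - 1*81)/13))*7 = (82*(7*9*(1/13)*(-1 - 81)))*7 = (82*(7*9*(1/13)*(-82)))*7 = (82*(-5166/13))*7 = -423612/13*7 = -2965284/13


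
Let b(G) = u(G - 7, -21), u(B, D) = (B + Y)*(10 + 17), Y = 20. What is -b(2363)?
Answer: -64152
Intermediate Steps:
u(B, D) = 540 + 27*B (u(B, D) = (B + 20)*(10 + 17) = (20 + B)*27 = 540 + 27*B)
b(G) = 351 + 27*G (b(G) = 540 + 27*(G - 7) = 540 + 27*(-7 + G) = 540 + (-189 + 27*G) = 351 + 27*G)
-b(2363) = -(351 + 27*2363) = -(351 + 63801) = -1*64152 = -64152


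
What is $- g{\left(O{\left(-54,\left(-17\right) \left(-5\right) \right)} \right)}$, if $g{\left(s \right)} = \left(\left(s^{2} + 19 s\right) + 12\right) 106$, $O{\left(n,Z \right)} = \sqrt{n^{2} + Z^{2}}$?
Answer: $-1076218 - 2014 \sqrt{10141} \approx -1.279 \cdot 10^{6}$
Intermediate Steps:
$O{\left(n,Z \right)} = \sqrt{Z^{2} + n^{2}}$
$g{\left(s \right)} = 1272 + 106 s^{2} + 2014 s$ ($g{\left(s \right)} = \left(12 + s^{2} + 19 s\right) 106 = 1272 + 106 s^{2} + 2014 s$)
$- g{\left(O{\left(-54,\left(-17\right) \left(-5\right) \right)} \right)} = - (1272 + 106 \left(\sqrt{\left(\left(-17\right) \left(-5\right)\right)^{2} + \left(-54\right)^{2}}\right)^{2} + 2014 \sqrt{\left(\left(-17\right) \left(-5\right)\right)^{2} + \left(-54\right)^{2}}) = - (1272 + 106 \left(\sqrt{85^{2} + 2916}\right)^{2} + 2014 \sqrt{85^{2} + 2916}) = - (1272 + 106 \left(\sqrt{7225 + 2916}\right)^{2} + 2014 \sqrt{7225 + 2916}) = - (1272 + 106 \left(\sqrt{10141}\right)^{2} + 2014 \sqrt{10141}) = - (1272 + 106 \cdot 10141 + 2014 \sqrt{10141}) = - (1272 + 1074946 + 2014 \sqrt{10141}) = - (1076218 + 2014 \sqrt{10141}) = -1076218 - 2014 \sqrt{10141}$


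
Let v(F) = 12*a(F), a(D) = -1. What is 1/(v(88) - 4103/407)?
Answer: -37/817 ≈ -0.045288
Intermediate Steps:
v(F) = -12 (v(F) = 12*(-1) = -12)
1/(v(88) - 4103/407) = 1/(-12 - 4103/407) = 1/(-12 - 4103*1/407) = 1/(-12 - 373/37) = 1/(-817/37) = -37/817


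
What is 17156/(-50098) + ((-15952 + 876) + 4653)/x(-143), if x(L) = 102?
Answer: -261960683/2554998 ≈ -102.53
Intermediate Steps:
17156/(-50098) + ((-15952 + 876) + 4653)/x(-143) = 17156/(-50098) + ((-15952 + 876) + 4653)/102 = 17156*(-1/50098) + (-15076 + 4653)*(1/102) = -8578/25049 - 10423*1/102 = -8578/25049 - 10423/102 = -261960683/2554998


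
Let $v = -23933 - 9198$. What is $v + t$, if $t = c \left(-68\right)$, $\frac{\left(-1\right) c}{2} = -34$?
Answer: $-37755$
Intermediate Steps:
$c = 68$ ($c = \left(-2\right) \left(-34\right) = 68$)
$v = -33131$
$t = -4624$ ($t = 68 \left(-68\right) = -4624$)
$v + t = -33131 - 4624 = -37755$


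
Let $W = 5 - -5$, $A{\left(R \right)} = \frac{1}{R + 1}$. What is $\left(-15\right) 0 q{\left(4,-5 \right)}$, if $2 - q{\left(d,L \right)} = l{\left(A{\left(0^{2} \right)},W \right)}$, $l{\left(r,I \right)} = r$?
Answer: $0$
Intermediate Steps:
$A{\left(R \right)} = \frac{1}{1 + R}$
$W = 10$ ($W = 5 + 5 = 10$)
$q{\left(d,L \right)} = 1$ ($q{\left(d,L \right)} = 2 - \frac{1}{1 + 0^{2}} = 2 - \frac{1}{1 + 0} = 2 - 1^{-1} = 2 - 1 = 1$)
$\left(-15\right) 0 q{\left(4,-5 \right)} = \left(-15\right) 0 \cdot 1 = 0 \cdot 1 = 0$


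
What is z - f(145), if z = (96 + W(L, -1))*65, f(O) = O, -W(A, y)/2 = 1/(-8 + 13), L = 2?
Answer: 6069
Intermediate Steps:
W(A, y) = -2/5 (W(A, y) = -2/(-8 + 13) = -2/5)
z = 6214 (z = (96 - 2/5)*65 = (478/5)*65 = 6214)
z - f(145) = 6214 - 1*145 = 6214 - 145 = 6069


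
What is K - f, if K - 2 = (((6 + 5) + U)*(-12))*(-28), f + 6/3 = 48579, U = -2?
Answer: -45551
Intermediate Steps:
f = 48577 (f = -2 + 48579 = 48577)
K = 3026 (K = 2 + (((6 + 5) - 2)*(-12))*(-28) = 2 + ((11 - 2)*(-12))*(-28) = 2 + (9*(-12))*(-28) = 2 - 108*(-28) = 2 + 3024 = 3026)
K - f = 3026 - 1*48577 = 3026 - 48577 = -45551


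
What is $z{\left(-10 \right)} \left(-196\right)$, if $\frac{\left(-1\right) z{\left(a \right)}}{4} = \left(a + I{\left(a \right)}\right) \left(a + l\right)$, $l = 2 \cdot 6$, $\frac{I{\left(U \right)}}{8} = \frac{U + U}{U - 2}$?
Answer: $\frac{15680}{3} \approx 5226.7$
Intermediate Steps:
$I{\left(U \right)} = \frac{16 U}{-2 + U}$ ($I{\left(U \right)} = 8 \frac{U + U}{U - 2} = 8 \frac{2 U}{-2 + U} = \frac{16 U}{-2 + U}$)
$l = 12$
$z{\left(a \right)} = - 4 \left(12 + a\right) \left(a + \frac{16 a}{-2 + a}\right)$ ($z{\left(a \right)} = - 4 \left(a + \frac{16 a}{-2 + a}\right) \left(a + 12\right) = - 4 \left(a + \frac{16 a}{-2 + a}\right) \left(12 + a\right) = - 4 \left(12 + a\right) \left(a + \frac{16 a}{-2 + a}\right)$)
$z{\left(-10 \right)} \left(-196\right) = 4 \left(-10\right) \frac{1}{-2 - 10} \left(-168 - \left(-10\right)^{2} - -260\right) \left(-196\right) = 4 \left(-10\right) \frac{1}{-12} \left(-168 - 100 + 260\right) \left(-196\right) = 4 \left(-10\right) \left(- \frac{1}{12}\right) \left(-168 - 100 + 260\right) \left(-196\right) = 4 \left(-10\right) \left(- \frac{1}{12}\right) \left(-8\right) \left(-196\right) = \left(- \frac{80}{3}\right) \left(-196\right) = \frac{15680}{3}$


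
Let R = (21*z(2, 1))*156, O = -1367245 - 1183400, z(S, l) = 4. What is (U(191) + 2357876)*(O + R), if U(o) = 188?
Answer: -5983684080624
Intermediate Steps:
O = -2550645
R = 13104 (R = (21*4)*156 = 84*156 = 13104)
(U(191) + 2357876)*(O + R) = (188 + 2357876)*(-2550645 + 13104) = 2358064*(-2537541) = -5983684080624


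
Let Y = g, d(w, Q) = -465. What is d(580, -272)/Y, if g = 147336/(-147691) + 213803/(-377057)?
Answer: 5178977060991/17426169805 ≈ 297.20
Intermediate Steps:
g = -87130849025/55687925387 (g = 147336*(-1/147691) + 213803*(-1/377057) = -147336/147691 - 213803/377057 = -87130849025/55687925387 ≈ -1.5646)
Y = -87130849025/55687925387 ≈ -1.5646
d(580, -272)/Y = -465/(-87130849025/55687925387) = -465*(-55687925387/87130849025) = 5178977060991/17426169805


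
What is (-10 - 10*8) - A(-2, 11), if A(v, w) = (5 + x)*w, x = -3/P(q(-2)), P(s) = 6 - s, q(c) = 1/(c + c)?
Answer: -3493/25 ≈ -139.72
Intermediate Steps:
q(c) = 1/(2*c)
x = -12/25 (x = -3/(6 - 1/(2*(-2))) = -3/(6 - (-1)/(2*2)) = -3/(6 - 1*(-¼)) = -3/(6 + ¼) = -3/25/4 = -3*4/25 = -12/25 ≈ -0.48000)
A(v, w) = 113*w/25 (A(v, w) = (5 - 12/25)*w = 113*w/25)
(-10 - 10*8) - A(-2, 11) = (-10 - 10*8) - 113*11/25 = (-10 - 80) - 1*1243/25 = -90 - 1243/25 = -3493/25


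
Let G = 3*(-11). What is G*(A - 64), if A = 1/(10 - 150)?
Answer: 295713/140 ≈ 2112.2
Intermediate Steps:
A = -1/140 (A = 1/(-140) = -1/140 ≈ -0.0071429)
G = -33
G*(A - 64) = -33*(-1/140 - 64) = -33*(-8961/140) = 295713/140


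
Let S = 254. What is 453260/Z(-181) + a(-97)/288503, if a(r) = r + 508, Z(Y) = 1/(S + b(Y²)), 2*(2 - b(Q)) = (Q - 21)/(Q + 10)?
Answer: 1094911785282627561/9454531813 ≈ 1.1581e+8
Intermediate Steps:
b(Q) = 2 - (-21 + Q)/(2*(10 + Q)) (b(Q) = 2 - (Q - 21)/(2*(Q + 10)) = 2 - (-21 + Q)/(2*(10 + Q)))
Z(Y) = 1/(254 + (61 + 3*Y²)/(2*(10 + Y²)))
a(r) = 508 + r
453260/Z(-181) + a(-97)/288503 = 453260/((2*(10 + (-181)²)/(5141 + 511*(-181)²))) + (508 - 97)/288503 = 453260/((2*(10 + 32761)/(5141 + 511*32761))) + 411*(1/288503) = 453260/((2*32771/(5141 + 16740871))) + 411/288503 = 453260/((2*32771/16746012)) + 411/288503 = 453260/((2*(1/16746012)*32771)) + 411/288503 = 453260/(32771/8373006) + 411/288503 = 453260*(8373006/32771) + 411/288503 = 3795148699560/32771 + 411/288503 = 1094911785282627561/9454531813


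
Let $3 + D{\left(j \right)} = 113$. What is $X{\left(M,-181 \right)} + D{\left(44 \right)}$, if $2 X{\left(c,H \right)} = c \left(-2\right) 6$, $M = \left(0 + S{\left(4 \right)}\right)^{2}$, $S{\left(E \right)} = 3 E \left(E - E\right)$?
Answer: $110$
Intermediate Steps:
$D{\left(j \right)} = 110$ ($D{\left(j \right)} = -3 + 113 = 110$)
$S{\left(E \right)} = 0$ ($S{\left(E \right)} = 3 E 0 = 0$)
$M = 0$ ($M = \left(0 + 0\right)^{2} = 0^{2} = 0$)
$X{\left(c,H \right)} = - 6 c$ ($X{\left(c,H \right)} = \frac{c \left(-2\right) 6}{2} = \frac{- 2 c 6}{2} = \frac{\left(-12\right) c}{2} = - 6 c$)
$X{\left(M,-181 \right)} + D{\left(44 \right)} = \left(-6\right) 0 + 110 = 0 + 110 = 110$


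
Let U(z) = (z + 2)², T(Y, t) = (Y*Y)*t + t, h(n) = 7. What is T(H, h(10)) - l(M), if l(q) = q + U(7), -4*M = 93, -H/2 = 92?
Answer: 947765/4 ≈ 2.3694e+5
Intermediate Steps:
H = -184 (H = -2*92 = -184)
T(Y, t) = t + t*Y² (T(Y, t) = Y²*t + t = t*Y² + t = t + t*Y²)
U(z) = (2 + z)²
M = -93/4 (M = -¼*93 = -93/4 ≈ -23.250)
l(q) = 81 + q (l(q) = q + (2 + 7)² = q + 9² = q + 81 = 81 + q)
T(H, h(10)) - l(M) = 7*(1 + (-184)²) - (81 - 93/4) = 7*(1 + 33856) - 1*231/4 = 7*33857 - 231/4 = 236999 - 231/4 = 947765/4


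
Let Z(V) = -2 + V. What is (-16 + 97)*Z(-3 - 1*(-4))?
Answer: -81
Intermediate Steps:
(-16 + 97)*Z(-3 - 1*(-4)) = (-16 + 97)*(-2 + (-3 - 1*(-4))) = 81*(-2 + (-3 + 4)) = 81*(-2 + 1) = 81*(-1) = -81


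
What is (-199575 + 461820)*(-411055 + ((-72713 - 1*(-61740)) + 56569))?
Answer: -95839795455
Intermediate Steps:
(-199575 + 461820)*(-411055 + ((-72713 - 1*(-61740)) + 56569)) = 262245*(-411055 + ((-72713 + 61740) + 56569)) = 262245*(-411055 + (-10973 + 56569)) = 262245*(-411055 + 45596) = 262245*(-365459) = -95839795455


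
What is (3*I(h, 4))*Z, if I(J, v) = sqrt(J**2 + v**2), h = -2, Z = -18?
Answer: -108*sqrt(5) ≈ -241.50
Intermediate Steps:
(3*I(h, 4))*Z = (3*sqrt((-2)**2 + 4**2))*(-18) = (3*sqrt(4 + 16))*(-18) = (3*sqrt(20))*(-18) = (3*(2*sqrt(5)))*(-18) = (6*sqrt(5))*(-18) = -108*sqrt(5)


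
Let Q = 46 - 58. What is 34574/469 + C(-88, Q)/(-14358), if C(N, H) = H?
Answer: 82736520/1122317 ≈ 73.719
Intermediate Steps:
Q = -12
34574/469 + C(-88, Q)/(-14358) = 34574/469 - 12/(-14358) = 34574*(1/469) - 12*(-1/14358) = 34574/469 + 2/2393 = 82736520/1122317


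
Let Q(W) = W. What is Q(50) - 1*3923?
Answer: -3873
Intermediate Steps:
Q(50) - 1*3923 = 50 - 1*3923 = 50 - 3923 = -3873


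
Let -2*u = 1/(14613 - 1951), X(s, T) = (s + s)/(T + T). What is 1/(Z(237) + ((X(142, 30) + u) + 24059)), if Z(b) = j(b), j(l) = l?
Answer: 379860/9230876549 ≈ 4.1151e-5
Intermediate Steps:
X(s, T) = s/T (X(s, T) = (2*s)/((2*T)) = (2*s)*(1/(2*T)) = s/T)
u = -1/25324 (u = -1/(2*(14613 - 1951)) = -½/12662 = -½*1/12662 = -1/25324 ≈ -3.9488e-5)
Z(b) = b
1/(Z(237) + ((X(142, 30) + u) + 24059)) = 1/(237 + ((142/30 - 1/25324) + 24059)) = 1/(237 + ((142*(1/30) - 1/25324) + 24059)) = 1/(237 + ((71/15 - 1/25324) + 24059)) = 1/(237 + (1797989/379860 + 24059)) = 1/(237 + 9140849729/379860) = 1/(9230876549/379860) = 379860/9230876549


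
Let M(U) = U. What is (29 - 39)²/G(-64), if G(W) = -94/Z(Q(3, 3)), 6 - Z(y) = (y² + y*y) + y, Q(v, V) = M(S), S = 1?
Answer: -150/47 ≈ -3.1915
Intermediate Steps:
Q(v, V) = 1
Z(y) = 6 - y - 2*y² (Z(y) = 6 - ((y² + y*y) + y) = 6 - ((y² + y²) + y) = 6 - (2*y² + y) = 6 - (y + 2*y²) = 6 + (-y - 2*y²) = 6 - y - 2*y²)
G(W) = -94/3 (G(W) = -94/(6 - 1*1 - 2*1²) = -94/(6 - 1 - 2*1) = -94/(6 - 1 - 2) = -94/3)
(29 - 39)²/G(-64) = (29 - 39)²/(-94/3) = (-10)²*(-3/94) = 100*(-3/94) = -150/47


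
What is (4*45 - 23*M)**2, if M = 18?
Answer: 54756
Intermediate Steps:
(4*45 - 23*M)**2 = (4*45 - 23*18)**2 = (180 - 414)**2 = (-234)**2 = 54756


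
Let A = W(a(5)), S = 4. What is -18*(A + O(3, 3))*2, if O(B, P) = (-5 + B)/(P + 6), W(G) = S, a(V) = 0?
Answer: -136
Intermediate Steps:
W(G) = 4
O(B, P) = (-5 + B)/(6 + P)
A = 4
-18*(A + O(3, 3))*2 = -18*(4 + (-5 + 3)/(6 + 3))*2 = -18*(4 - 2/9)*2 = -68*2 = -18*68/9 = -136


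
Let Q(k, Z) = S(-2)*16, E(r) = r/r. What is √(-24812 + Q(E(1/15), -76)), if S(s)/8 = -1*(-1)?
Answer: 22*I*√51 ≈ 157.11*I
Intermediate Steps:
S(s) = 8 (S(s) = 8*(-1*(-1)) = 8*1 = 8)
E(r) = 1
Q(k, Z) = 128 (Q(k, Z) = 8*16 = 128)
√(-24812 + Q(E(1/15), -76)) = √(-24812 + 128) = √(-24684) = 22*I*√51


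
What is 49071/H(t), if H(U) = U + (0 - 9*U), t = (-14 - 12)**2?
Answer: -49071/5408 ≈ -9.0738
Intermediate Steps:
t = 676 (t = (-26)**2 = 676)
H(U) = -8*U (H(U) = U - 9*U = -8*U)
49071/H(t) = 49071/((-8*676)) = 49071/(-5408) = 49071*(-1/5408) = -49071/5408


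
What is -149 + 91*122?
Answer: 10953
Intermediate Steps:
-149 + 91*122 = -149 + 11102 = 10953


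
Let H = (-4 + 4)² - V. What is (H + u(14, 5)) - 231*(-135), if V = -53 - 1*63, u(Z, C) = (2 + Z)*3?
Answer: 31349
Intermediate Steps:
u(Z, C) = 6 + 3*Z
V = -116 (V = -53 - 63 = -116)
H = 116 (H = (-4 + 4)² - 1*(-116) = 0² + 116 = 0 + 116 = 116)
(H + u(14, 5)) - 231*(-135) = (116 + (6 + 3*14)) - 231*(-135) = (116 + (6 + 42)) + 31185 = (116 + 48) + 31185 = 164 + 31185 = 31349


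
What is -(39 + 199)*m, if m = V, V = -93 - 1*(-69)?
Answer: 5712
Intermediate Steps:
V = -24 (V = -93 + 69 = -24)
m = -24
-(39 + 199)*m = -(39 + 199)*(-24) = -238*(-24) = -1*(-5712) = 5712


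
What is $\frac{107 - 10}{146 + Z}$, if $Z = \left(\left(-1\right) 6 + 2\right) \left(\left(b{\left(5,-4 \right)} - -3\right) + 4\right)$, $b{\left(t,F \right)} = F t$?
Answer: $\frac{97}{198} \approx 0.4899$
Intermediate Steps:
$Z = 52$ ($Z = \left(\left(-1\right) 6 + 2\right) \left(\left(\left(-4\right) 5 - -3\right) + 4\right) = \left(-6 + 2\right) \left(\left(-20 + 3\right) + 4\right) = - 4 \left(-17 + 4\right) = \left(-4\right) \left(-13\right) = 52$)
$\frac{107 - 10}{146 + Z} = \frac{107 - 10}{146 + 52} = \frac{107 - 10}{198} = \left(107 - 10\right) \frac{1}{198} = 97 \cdot \frac{1}{198} = \frac{97}{198}$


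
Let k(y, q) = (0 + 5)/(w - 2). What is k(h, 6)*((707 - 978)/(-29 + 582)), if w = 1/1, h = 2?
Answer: 1355/553 ≈ 2.4503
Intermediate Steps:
w = 1
k(y, q) = -5 (k(y, q) = (0 + 5)/(1 - 2) = 5/(-1) = 5*(-1) = -5)
k(h, 6)*((707 - 978)/(-29 + 582)) = -5*(707 - 978)/(-29 + 582) = -(-1355)/553 = -5*(-271/553) = 1355/553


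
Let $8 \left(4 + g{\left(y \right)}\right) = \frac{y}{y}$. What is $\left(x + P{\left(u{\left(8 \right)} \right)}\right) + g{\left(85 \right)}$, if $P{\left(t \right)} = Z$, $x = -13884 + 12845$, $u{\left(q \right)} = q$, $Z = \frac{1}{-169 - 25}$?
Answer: $- \frac{809275}{776} \approx -1042.9$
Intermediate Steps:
$Z = - \frac{1}{194}$ ($Z = \frac{1}{-194} = - \frac{1}{194} \approx -0.0051546$)
$g{\left(y \right)} = - \frac{31}{8}$ ($g{\left(y \right)} = -4 + \frac{y \frac{1}{y}}{8} = -4 + \frac{1}{8} \cdot 1 = -4 + \frac{1}{8} = - \frac{31}{8}$)
$x = -1039$
$P{\left(t \right)} = - \frac{1}{194}$
$\left(x + P{\left(u{\left(8 \right)} \right)}\right) + g{\left(85 \right)} = \left(-1039 - \frac{1}{194}\right) - \frac{31}{8} = - \frac{201567}{194} - \frac{31}{8} = - \frac{809275}{776}$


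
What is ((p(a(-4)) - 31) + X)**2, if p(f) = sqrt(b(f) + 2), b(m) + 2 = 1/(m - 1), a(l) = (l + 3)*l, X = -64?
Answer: (285 - sqrt(3))**2/9 ≈ 8915.6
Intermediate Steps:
a(l) = l*(3 + l) (a(l) = (3 + l)*l = l*(3 + l))
b(m) = -2 + 1/(-1 + m) (b(m) = -2 + 1/(m - 1) = -2 + 1/(-1 + m))
p(f) = sqrt(2 + (3 - 2*f)/(-1 + f)) (p(f) = sqrt((3 - 2*f)/(-1 + f) + 2) = sqrt(2 + (3 - 2*f)/(-1 + f)))
((p(a(-4)) - 31) + X)**2 = ((sqrt(1/(-1 - 4*(3 - 4))) - 31) - 64)**2 = ((sqrt(1/(-1 - 4*(-1))) - 31) - 64)**2 = ((sqrt(1/(-1 + 4)) - 31) - 64)**2 = ((sqrt(1/3) - 31) - 64)**2 = ((sqrt(3)/3 - 31) - 64)**2 = ((-31 + sqrt(3)/3) - 64)**2 = (-95 + sqrt(3)/3)**2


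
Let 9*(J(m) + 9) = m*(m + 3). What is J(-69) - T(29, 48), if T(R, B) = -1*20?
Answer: 517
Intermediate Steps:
T(R, B) = -20
J(m) = -9 + m*(3 + m)/9 (J(m) = -9 + (m*(m + 3))/9 = -9 + (m*(3 + m))/9 = -9 + m*(3 + m)/9)
J(-69) - T(29, 48) = (-9 + (1/3)*(-69) + (1/9)*(-69)**2) - 1*(-20) = (-9 - 23 + (1/9)*4761) + 20 = (-9 - 23 + 529) + 20 = 497 + 20 = 517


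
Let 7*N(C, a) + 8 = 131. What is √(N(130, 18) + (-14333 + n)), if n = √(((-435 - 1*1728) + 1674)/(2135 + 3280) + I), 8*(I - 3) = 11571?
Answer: √(-25322561600 + 4655*√209276710)/1330 ≈ 119.49*I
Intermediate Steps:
N(C, a) = 123/7 (N(C, a) = -8/7 + (⅐)*131 = -8/7 + 131/7 = 123/7)
I = 11595/8 (I = 3 + (⅛)*11571 = 3 + 11571/8 = 11595/8 ≈ 1449.4)
n = √209276710/380 (n = √(((-435 - 1*1728) + 1674)/(2135 + 3280) + 11595/8) = √(((-435 - 1728) + 1674)/5415 + 11595/8) = √((-2163 + 1674)*(1/5415) + 11595/8) = √(-489*1/5415 + 11595/8) = √(-163/1805 + 11595/8) = √(20927671/14440) = √209276710/380 ≈ 38.069)
√(N(130, 18) + (-14333 + n)) = √(123/7 + (-14333 + √209276710/380)) = √(-100208/7 + √209276710/380)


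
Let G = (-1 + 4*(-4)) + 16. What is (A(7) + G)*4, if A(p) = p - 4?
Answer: 8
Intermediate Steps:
A(p) = -4 + p
G = -1 (G = (-1 - 16) + 16 = -17 + 16 = -1)
(A(7) + G)*4 = ((-4 + 7) - 1)*4 = (3 - 1)*4 = 2*4 = 8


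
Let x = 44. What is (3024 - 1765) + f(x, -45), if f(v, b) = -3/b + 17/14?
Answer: 264659/210 ≈ 1260.3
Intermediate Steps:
f(v, b) = 17/14 - 3/b (f(v, b) = -3/b + 17*(1/14) = -3/b + 17/14 = 17/14 - 3/b)
(3024 - 1765) + f(x, -45) = (3024 - 1765) + (17/14 - 3/(-45)) = 1259 + (17/14 - 3*(-1/45)) = 1259 + (17/14 + 1/15) = 1259 + 269/210 = 264659/210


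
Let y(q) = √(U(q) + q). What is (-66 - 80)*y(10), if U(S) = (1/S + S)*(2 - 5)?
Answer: -73*I*√2030/5 ≈ -657.81*I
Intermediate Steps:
U(S) = -3*S - 3/S (U(S) = (S + 1/S)*(-3) = -3*S - 3/S)
y(q) = √(-3/q - 2*q) (y(q) = √((-3*q - 3/q) + q) = √(-3/q - 2*q))
(-66 - 80)*y(10) = (-66 - 80)*√(-3/10 - 2*10) = -146*√(-3*⅒ - 20) = -146*√(-3/10 - 20) = -73*I*√2030/5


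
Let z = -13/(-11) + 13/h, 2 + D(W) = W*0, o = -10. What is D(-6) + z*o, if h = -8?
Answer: 107/44 ≈ 2.4318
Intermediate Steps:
D(W) = -2 (D(W) = -2 + W*0 = -2 + 0 = -2)
z = -39/88 (z = -13/(-11) + 13/(-8) = -13*(-1/11) + 13*(-⅛) = 13/11 - 13/8 = -39/88 ≈ -0.44318)
D(-6) + z*o = -2 - 39/88*(-10) = -2 + 195/44 = 107/44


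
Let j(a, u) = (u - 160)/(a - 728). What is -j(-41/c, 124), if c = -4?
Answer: -16/319 ≈ -0.050157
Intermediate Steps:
j(a, u) = (-160 + u)/(-728 + a)
-j(-41/c, 124) = -(-160 + 124)/(-728 - 41/(-4)) = -(-36)/(-728 - ¼*(-41)) = -(-36)/(-728 + 41/4) = -(-36)/(-2871/4) = -(-4)*(-36)/2871 = -1*16/319 = -16/319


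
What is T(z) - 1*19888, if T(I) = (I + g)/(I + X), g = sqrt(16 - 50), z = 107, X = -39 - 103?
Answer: -696187/35 - I*sqrt(34)/35 ≈ -19891.0 - 0.1666*I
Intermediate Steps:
X = -142
g = I*sqrt(34) (g = sqrt(-34) = I*sqrt(34) ≈ 5.8309*I)
T(I) = (I + I*sqrt(34))/(-142 + I) (T(I) = (I + I*sqrt(34))/(I - 142) = (I + I*sqrt(34))/(-142 + I))
T(z) - 1*19888 = (107 + I*sqrt(34))/(-142 + 107) - 1*19888 = (107 + I*sqrt(34))/(-35) - 19888 = -(107 + I*sqrt(34))/35 - 19888 = (-107/35 - I*sqrt(34)/35) - 19888 = -696187/35 - I*sqrt(34)/35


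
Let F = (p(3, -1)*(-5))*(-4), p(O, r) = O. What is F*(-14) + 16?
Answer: -824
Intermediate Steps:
F = 60 (F = (3*(-5))*(-4) = -15*(-4) = 60)
F*(-14) + 16 = 60*(-14) + 16 = -840 + 16 = -824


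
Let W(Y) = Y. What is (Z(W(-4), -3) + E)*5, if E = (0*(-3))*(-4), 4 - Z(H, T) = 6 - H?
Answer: -30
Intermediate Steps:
Z(H, T) = -2 + H (Z(H, T) = 4 - (6 - H) = 4 + (-6 + H) = -2 + H)
E = 0 (E = 0*(-4) = 0)
(Z(W(-4), -3) + E)*5 = ((-2 - 4) + 0)*5 = (-6 + 0)*5 = -6*5 = -30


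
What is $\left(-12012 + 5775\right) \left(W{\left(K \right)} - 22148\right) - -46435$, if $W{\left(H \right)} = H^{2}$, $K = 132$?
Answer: $29510023$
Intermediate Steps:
$\left(-12012 + 5775\right) \left(W{\left(K \right)} - 22148\right) - -46435 = \left(-12012 + 5775\right) \left(132^{2} - 22148\right) - -46435 = - 6237 \left(17424 - 22148\right) + 46435 = \left(-6237\right) \left(-4724\right) + 46435 = 29463588 + 46435 = 29510023$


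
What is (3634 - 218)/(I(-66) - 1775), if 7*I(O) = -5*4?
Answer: -23912/12445 ≈ -1.9214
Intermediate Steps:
I(O) = -20/7 (I(O) = (-5*4)/7 = (1/7)*(-20) = -20/7)
(3634 - 218)/(I(-66) - 1775) = (3634 - 218)/(-20/7 - 1775) = 3416/(-12445/7) = 3416*(-7/12445) = -23912/12445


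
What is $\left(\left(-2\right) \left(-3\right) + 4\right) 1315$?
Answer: $13150$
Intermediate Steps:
$\left(\left(-2\right) \left(-3\right) + 4\right) 1315 = \left(6 + 4\right) 1315 = 10 \cdot 1315 = 13150$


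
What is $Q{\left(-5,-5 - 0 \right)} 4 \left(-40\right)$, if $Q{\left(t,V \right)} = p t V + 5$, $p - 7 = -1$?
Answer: $-24800$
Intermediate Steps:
$p = 6$ ($p = 7 - 1 = 6$)
$Q{\left(t,V \right)} = 5 + 6 V t$ ($Q{\left(t,V \right)} = 6 t V + 5 = 6 V t + 5 = 5 + 6 V t$)
$Q{\left(-5,-5 - 0 \right)} 4 \left(-40\right) = \left(5 + 6 \left(-5 - 0\right) \left(-5\right)\right) 4 \left(-40\right) = \left(5 + 6 \left(-5 + 0\right) \left(-5\right)\right) 4 \left(-40\right) = \left(5 + 6 \left(-5\right) \left(-5\right)\right) 4 \left(-40\right) = \left(5 + 150\right) 4 \left(-40\right) = 155 \cdot 4 \left(-40\right) = 620 \left(-40\right) = -24800$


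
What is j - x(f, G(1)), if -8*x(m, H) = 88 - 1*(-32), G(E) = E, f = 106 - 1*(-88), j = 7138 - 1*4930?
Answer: 2223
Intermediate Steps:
j = 2208 (j = 7138 - 4930 = 2208)
f = 194 (f = 106 + 88 = 194)
x(m, H) = -15 (x(m, H) = -(88 - 1*(-32))/8 = -(88 + 32)/8 = -⅛*120 = -15)
j - x(f, G(1)) = 2208 - 1*(-15) = 2208 + 15 = 2223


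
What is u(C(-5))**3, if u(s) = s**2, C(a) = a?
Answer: 15625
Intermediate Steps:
u(C(-5))**3 = ((-5)**2)**3 = 25**3 = 15625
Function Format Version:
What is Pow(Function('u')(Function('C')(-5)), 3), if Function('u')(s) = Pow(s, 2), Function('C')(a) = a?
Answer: 15625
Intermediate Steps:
Pow(Function('u')(Function('C')(-5)), 3) = Pow(Pow(-5, 2), 3) = Pow(25, 3) = 15625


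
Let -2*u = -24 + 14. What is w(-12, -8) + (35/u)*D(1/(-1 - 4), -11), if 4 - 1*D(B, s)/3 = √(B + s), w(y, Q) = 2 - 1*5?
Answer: 81 - 42*I*√70/5 ≈ 81.0 - 70.279*I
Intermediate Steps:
u = 5 (u = -(-24 + 14)/2 = -½*(-10) = 5)
w(y, Q) = -3 (w(y, Q) = 2 - 5 = -3)
D(B, s) = 12 - 3*√(B + s)
w(-12, -8) + (35/u)*D(1/(-1 - 4), -11) = -3 + (35/5)*(12 - 3*√(1/(-1 - 4) - 11)) = -3 + (35*(⅕))*(12 - 3*√(1/(-5) - 11)) = -3 + 7*(12 - 3*√(-⅕ - 11)) = -3 + 7*(12 - 6*I*√70/5) = -3 + (84 - 42*I*√70/5) = 81 - 42*I*√70/5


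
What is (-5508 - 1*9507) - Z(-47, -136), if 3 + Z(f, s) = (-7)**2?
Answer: -15061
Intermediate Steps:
Z(f, s) = 46 (Z(f, s) = -3 + (-7)**2 = -3 + 49 = 46)
(-5508 - 1*9507) - Z(-47, -136) = (-5508 - 1*9507) - 1*46 = (-5508 - 9507) - 46 = -15015 - 46 = -15061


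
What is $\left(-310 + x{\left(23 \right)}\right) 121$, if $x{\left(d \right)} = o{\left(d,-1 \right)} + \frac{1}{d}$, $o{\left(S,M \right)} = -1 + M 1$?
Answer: $- \frac{868175}{23} \approx -37747.0$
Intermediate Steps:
$o{\left(S,M \right)} = -1 + M$
$x{\left(d \right)} = -2 + \frac{1}{d}$ ($x{\left(d \right)} = \left(-1 - 1\right) + \frac{1}{d} = -2 + \frac{1}{d}$)
$\left(-310 + x{\left(23 \right)}\right) 121 = \left(-310 - \left(2 - \frac{1}{23}\right)\right) 121 = \left(-310 + \left(-2 + \frac{1}{23}\right)\right) 121 = \left(-310 - \frac{45}{23}\right) 121 = \left(- \frac{7175}{23}\right) 121 = - \frac{868175}{23}$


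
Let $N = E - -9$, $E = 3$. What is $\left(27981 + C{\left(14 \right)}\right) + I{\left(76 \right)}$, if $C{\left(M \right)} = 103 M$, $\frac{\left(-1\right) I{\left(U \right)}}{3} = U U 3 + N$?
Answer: $-22597$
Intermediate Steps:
$N = 12$ ($N = 3 - -9 = 3 + 9 = 12$)
$I{\left(U \right)} = -36 - 9 U^{2}$ ($I{\left(U \right)} = - 3 \left(U U 3 + 12\right) = - 3 \left(U^{2} \cdot 3 + 12\right) = - 3 \left(3 U^{2} + 12\right) = - 3 \left(12 + 3 U^{2}\right) = -36 - 9 U^{2}$)
$\left(27981 + C{\left(14 \right)}\right) + I{\left(76 \right)} = \left(27981 + 103 \cdot 14\right) - \left(36 + 9 \cdot 76^{2}\right) = \left(27981 + 1442\right) - 52020 = 29423 - 52020 = -22597$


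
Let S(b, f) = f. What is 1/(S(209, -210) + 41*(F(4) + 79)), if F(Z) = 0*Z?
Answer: 1/3029 ≈ 0.00033014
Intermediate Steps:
F(Z) = 0
1/(S(209, -210) + 41*(F(4) + 79)) = 1/(-210 + 41*(0 + 79)) = 1/(-210 + 41*79) = 1/(-210 + 3239) = 1/3029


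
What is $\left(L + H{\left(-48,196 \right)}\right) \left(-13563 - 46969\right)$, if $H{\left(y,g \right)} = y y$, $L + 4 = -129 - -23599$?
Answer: $-1559909640$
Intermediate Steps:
$L = 23466$ ($L = -4 - -23470 = -4 + \left(-129 + 23599\right) = -4 + 23470 = 23466$)
$H{\left(y,g \right)} = y^{2}$
$\left(L + H{\left(-48,196 \right)}\right) \left(-13563 - 46969\right) = \left(23466 + \left(-48\right)^{2}\right) \left(-13563 - 46969\right) = \left(23466 + 2304\right) \left(-60532\right) = 25770 \left(-60532\right) = -1559909640$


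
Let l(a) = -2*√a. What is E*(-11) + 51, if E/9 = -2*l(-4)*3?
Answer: 51 - 2376*I ≈ 51.0 - 2376.0*I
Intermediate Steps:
E = 216*I (E = 9*(-(-4)*√(-4)*3) = 9*(-(-4)*2*I*3) = 9*(-(-8)*I*3) = 9*((8*I)*3) = 9*(24*I) = 216*I ≈ 216.0*I)
E*(-11) + 51 = (216*I)*(-11) + 51 = -2376*I + 51 = 51 - 2376*I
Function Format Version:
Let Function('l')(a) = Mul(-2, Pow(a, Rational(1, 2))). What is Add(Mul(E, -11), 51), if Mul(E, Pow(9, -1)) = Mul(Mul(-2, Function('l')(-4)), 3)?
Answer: Add(51, Mul(-2376, I)) ≈ Add(51.000, Mul(-2376.0, I))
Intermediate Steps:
E = Mul(216, I) (E = Mul(9, Mul(Mul(-2, Mul(-2, Pow(-4, Rational(1, 2)))), 3)) = Mul(9, Mul(Mul(-2, Mul(-2, Mul(2, I))), 3)) = Mul(9, Mul(Mul(-2, Mul(-4, I)), 3)) = Mul(9, Mul(Mul(8, I), 3)) = Mul(9, Mul(24, I)) = Mul(216, I) ≈ Mul(216.00, I))
Add(Mul(E, -11), 51) = Add(Mul(Mul(216, I), -11), 51) = Add(Mul(-2376, I), 51) = Add(51, Mul(-2376, I))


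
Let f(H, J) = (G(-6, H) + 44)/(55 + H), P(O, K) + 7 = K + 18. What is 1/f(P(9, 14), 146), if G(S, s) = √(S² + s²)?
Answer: 704/255 - 16*√661/255 ≈ 1.1476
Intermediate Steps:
P(O, K) = 11 + K (P(O, K) = -7 + (K + 18) = -7 + (18 + K) = 11 + K)
f(H, J) = (44 + √(36 + H²))/(55 + H) (f(H, J) = (√((-6)² + H²) + 44)/(55 + H) = (√(36 + H²) + 44)/(55 + H) = (44 + √(36 + H²))/(55 + H))
1/f(P(9, 14), 146) = 1/((44 + √(36 + (11 + 14)²))/(55 + (11 + 14))) = 1/((44 + √(36 + 25²))/(55 + 25)) = 1/((44 + √(36 + 625))/80) = 1/((44 + √661)/80) = 1/(11/20 + √661/80)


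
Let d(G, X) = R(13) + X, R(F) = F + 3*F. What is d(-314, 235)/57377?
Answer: 287/57377 ≈ 0.0050020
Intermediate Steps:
R(F) = 4*F
d(G, X) = 52 + X (d(G, X) = 4*13 + X = 52 + X)
d(-314, 235)/57377 = (52 + 235)/57377 = 287*(1/57377) = 287/57377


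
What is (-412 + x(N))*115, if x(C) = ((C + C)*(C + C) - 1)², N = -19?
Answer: 239411255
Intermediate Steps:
x(C) = (-1 + 4*C²)² (x(C) = ((2*C)*(2*C) - 1)² = (4*C² - 1)² = (-1 + 4*C²)²)
(-412 + x(N))*115 = (-412 + (-1 + 4*(-19)²)²)*115 = (-412 + (-1 + 4*361)²)*115 = (-412 + (-1 + 1444)²)*115 = (-412 + 1443²)*115 = (-412 + 2082249)*115 = 2081837*115 = 239411255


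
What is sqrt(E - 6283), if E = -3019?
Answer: I*sqrt(9302) ≈ 96.447*I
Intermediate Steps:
sqrt(E - 6283) = sqrt(-3019 - 6283) = sqrt(-9302) = I*sqrt(9302)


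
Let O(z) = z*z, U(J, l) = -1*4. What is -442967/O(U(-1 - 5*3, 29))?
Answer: -442967/16 ≈ -27685.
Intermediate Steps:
U(J, l) = -4
O(z) = z**2
-442967/O(U(-1 - 5*3, 29)) = -442967/((-4)**2) = -442967/16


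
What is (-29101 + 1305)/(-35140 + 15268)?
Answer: 6949/4968 ≈ 1.3988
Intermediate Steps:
(-29101 + 1305)/(-35140 + 15268) = -27796/(-19872) = -27796*(-1/19872) = 6949/4968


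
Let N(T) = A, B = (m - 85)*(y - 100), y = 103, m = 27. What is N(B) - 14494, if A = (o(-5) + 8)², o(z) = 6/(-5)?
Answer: -361194/25 ≈ -14448.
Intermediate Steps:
o(z) = -6/5 (o(z) = 6*(-⅕) = -6/5)
B = -174 (B = (27 - 85)*(103 - 100) = -58*3 = -174)
A = 1156/25 (A = (-6/5 + 8)² = (34/5)² = 1156/25 ≈ 46.240)
N(T) = 1156/25
N(B) - 14494 = 1156/25 - 14494 = -361194/25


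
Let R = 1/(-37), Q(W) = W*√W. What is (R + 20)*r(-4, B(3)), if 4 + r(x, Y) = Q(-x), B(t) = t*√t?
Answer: 2956/37 ≈ 79.892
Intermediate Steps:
Q(W) = W^(3/2)
B(t) = t^(3/2)
r(x, Y) = -4 + (-x)^(3/2)
R = -1/37 ≈ -0.027027
(R + 20)*r(-4, B(3)) = (-1/37 + 20)*(-4 + (-1*(-4))^(3/2)) = 739*(-4 + 4^(3/2))/37 = 739*(-4 + 8)/37 = (739/37)*4 = 2956/37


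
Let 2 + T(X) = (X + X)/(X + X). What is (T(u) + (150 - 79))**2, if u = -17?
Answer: 4900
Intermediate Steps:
T(X) = -1 (T(X) = -2 + (X + X)/(X + X) = -2 + (2*X)/((2*X)) = -2 + (2*X)*(1/(2*X)) = -2 + 1 = -1)
(T(u) + (150 - 79))**2 = (-1 + (150 - 79))**2 = (-1 + 71)**2 = 70**2 = 4900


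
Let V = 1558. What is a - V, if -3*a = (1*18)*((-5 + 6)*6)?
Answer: -1594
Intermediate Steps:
a = -36 (a = -1*18*(-5 + 6)*6/3 = -6*1*6 = -6*6 = -⅓*108 = -36)
a - V = -36 - 1*1558 = -36 - 1558 = -1594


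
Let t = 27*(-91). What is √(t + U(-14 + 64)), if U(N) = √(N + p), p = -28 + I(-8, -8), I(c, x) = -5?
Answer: √(-2457 + √17) ≈ 49.527*I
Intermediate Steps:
p = -33 (p = -28 - 5 = -33)
U(N) = √(-33 + N) (U(N) = √(N - 33) = √(-33 + N))
t = -2457
√(t + U(-14 + 64)) = √(-2457 + √(-33 + (-14 + 64))) = √(-2457 + √(-33 + 50)) = √(-2457 + √17)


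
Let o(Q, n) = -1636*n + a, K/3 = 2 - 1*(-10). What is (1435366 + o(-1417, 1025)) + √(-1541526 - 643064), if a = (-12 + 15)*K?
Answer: -241426 + I*√2184590 ≈ -2.4143e+5 + 1478.0*I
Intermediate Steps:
K = 36 (K = 3*(2 - 1*(-10)) = 3*(2 + 10) = 3*12 = 36)
a = 108 (a = (-12 + 15)*36 = 3*36 = 108)
o(Q, n) = 108 - 1636*n (o(Q, n) = -1636*n + 108 = 108 - 1636*n)
(1435366 + o(-1417, 1025)) + √(-1541526 - 643064) = (1435366 + (108 - 1636*1025)) + √(-1541526 - 643064) = (1435366 + (108 - 1676900)) + √(-2184590) = (1435366 - 1676792) + I*√2184590 = -241426 + I*√2184590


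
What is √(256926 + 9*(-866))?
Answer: 2*√62283 ≈ 499.13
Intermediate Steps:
√(256926 + 9*(-866)) = √(256926 - 7794) = √249132 = 2*√62283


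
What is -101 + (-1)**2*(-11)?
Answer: -112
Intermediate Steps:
-101 + (-1)**2*(-11) = -101 + 1*(-11) = -101 - 11 = -112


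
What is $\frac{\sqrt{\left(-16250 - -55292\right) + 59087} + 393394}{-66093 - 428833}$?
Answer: $- \frac{196697}{247463} - \frac{\sqrt{98129}}{494926} \approx -0.79549$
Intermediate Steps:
$\frac{\sqrt{\left(-16250 - -55292\right) + 59087} + 393394}{-66093 - 428833} = \frac{\sqrt{\left(-16250 + 55292\right) + 59087} + 393394}{-494926} = \left(\sqrt{39042 + 59087} + 393394\right) \left(- \frac{1}{494926}\right) = \left(\sqrt{98129} + 393394\right) \left(- \frac{1}{494926}\right) = \left(393394 + \sqrt{98129}\right) \left(- \frac{1}{494926}\right) = - \frac{196697}{247463} - \frac{\sqrt{98129}}{494926}$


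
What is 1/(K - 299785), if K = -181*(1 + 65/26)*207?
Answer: -2/861839 ≈ -2.3206e-6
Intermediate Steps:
K = -262269/2 (K = -181*(1 + 65*(1/26))*207 = -181*(1 + 5/2)*207 = -181*7/2*207 = -1267/2*207 = -262269/2 ≈ -1.3113e+5)
1/(K - 299785) = 1/(-262269/2 - 299785) = 1/(-861839/2) = -2/861839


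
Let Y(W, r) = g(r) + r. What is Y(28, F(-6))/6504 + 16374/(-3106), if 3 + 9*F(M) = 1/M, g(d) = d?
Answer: -1437732203/272719224 ≈ -5.2718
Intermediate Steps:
F(M) = -⅓ + 1/(9*M)
Y(W, r) = 2*r (Y(W, r) = r + r = 2*r)
Y(28, F(-6))/6504 + 16374/(-3106) = (2*((⅑)*(1 - 3*(-6))/(-6)))/6504 + 16374/(-3106) = (2*((⅑)*(-⅙)*(1 + 18)))*(1/6504) + 16374*(-1/3106) = (2*((⅑)*(-⅙)*19))*(1/6504) - 8187/1553 = (2*(-19/54))*(1/6504) - 8187/1553 = -19/27*1/6504 - 8187/1553 = -19/175608 - 8187/1553 = -1437732203/272719224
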